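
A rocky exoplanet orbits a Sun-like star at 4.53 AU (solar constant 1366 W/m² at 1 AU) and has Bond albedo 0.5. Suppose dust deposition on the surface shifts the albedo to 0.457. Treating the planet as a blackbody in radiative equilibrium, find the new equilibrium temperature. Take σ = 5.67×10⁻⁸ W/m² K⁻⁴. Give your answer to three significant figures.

Irradiance scales as 1/d², so S = 1366 W/m² × (1/4.53)² = 66.57 W/m².
New equilibrium: T₂ = [(1−0.457)·66.57/(4σ)]^(1/4) = 112.4 K.

112 kelvin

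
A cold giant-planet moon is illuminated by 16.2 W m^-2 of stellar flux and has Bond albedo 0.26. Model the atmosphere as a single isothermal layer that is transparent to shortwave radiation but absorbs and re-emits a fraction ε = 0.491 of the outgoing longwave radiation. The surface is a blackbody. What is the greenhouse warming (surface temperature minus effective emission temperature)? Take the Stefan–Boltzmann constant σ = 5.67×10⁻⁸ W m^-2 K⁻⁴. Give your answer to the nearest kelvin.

The planet radiates to space at T_e = [S(1−α)/(4σ)]^(1/4) = 85.27 K.
Surface balance with a leaky layer gives σT_s⁴ = σT_e⁴·2/(2−ε), so T_s = T_e·[2/(2−0.491)]^(1/4) = 91.49 K.
Greenhouse warming: T_s − T_e = 6.221 K.

6 K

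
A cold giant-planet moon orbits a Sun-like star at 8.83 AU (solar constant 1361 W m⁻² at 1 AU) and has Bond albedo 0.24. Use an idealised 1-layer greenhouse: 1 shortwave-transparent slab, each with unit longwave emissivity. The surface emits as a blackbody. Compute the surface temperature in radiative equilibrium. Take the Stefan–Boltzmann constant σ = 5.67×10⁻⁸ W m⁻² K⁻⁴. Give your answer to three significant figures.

104 kelvin

By the inverse-square law, S = 1361/8.83² = 17.46 W m⁻².
OLR = S(1−α)/4 = 3.317 W m⁻²; the top layer radiates at T_e = 87.45 K.
For an N-layer opaque stack, T_s⁴ = (N+1)T_e⁴, hence T_s = (2)^(1/4)×87.45 K = 104.0 K.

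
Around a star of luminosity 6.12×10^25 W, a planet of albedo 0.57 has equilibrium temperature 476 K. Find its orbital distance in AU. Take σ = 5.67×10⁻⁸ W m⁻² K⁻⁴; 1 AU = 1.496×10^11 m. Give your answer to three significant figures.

The flux needed for this T is 4σT⁴/(1−0.57) = 27080 W m⁻².
Then d = [L/(4πS)]^(1/2) = 1.341×10^10 m, i.e. 0.08965 AU.

0.0896 AU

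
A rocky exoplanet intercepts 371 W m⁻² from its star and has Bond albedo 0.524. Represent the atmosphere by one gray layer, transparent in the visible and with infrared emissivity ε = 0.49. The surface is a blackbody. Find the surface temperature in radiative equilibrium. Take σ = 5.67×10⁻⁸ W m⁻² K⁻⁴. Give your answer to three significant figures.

Effective emission temperature (TOA balance): σT_e⁴ = S(1−α)/4 = 44.15 W m⁻² → T_e = 167.0 K.
Surface balance with a leaky layer gives σT_s⁴ = σT_e⁴·2/(2−ε), so T_s = T_e·[2/(2−0.49)]^(1/4) = 179.2 K.

179 K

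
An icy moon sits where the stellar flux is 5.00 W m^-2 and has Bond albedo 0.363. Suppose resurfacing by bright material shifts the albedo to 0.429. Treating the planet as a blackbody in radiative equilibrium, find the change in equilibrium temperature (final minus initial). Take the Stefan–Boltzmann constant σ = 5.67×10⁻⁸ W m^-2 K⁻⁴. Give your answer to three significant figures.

Initial: T₁ = [S(1−0.363)/(4σ)]^(1/4) = 61.22 K.
With α = 0.429, T₂ = 59.56 K.
Change: 59.56 − 61.22 = -1.651 K.

-1.65 K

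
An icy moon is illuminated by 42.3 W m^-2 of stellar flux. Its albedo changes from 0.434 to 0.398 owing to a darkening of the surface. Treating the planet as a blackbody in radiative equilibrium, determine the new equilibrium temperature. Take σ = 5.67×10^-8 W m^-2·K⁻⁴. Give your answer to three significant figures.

103 K

T₂ = [S(1−α₂)/(4σ)]^(1/4) = [42.30·0.602/(4σ)]^(1/4) = 102.9 K.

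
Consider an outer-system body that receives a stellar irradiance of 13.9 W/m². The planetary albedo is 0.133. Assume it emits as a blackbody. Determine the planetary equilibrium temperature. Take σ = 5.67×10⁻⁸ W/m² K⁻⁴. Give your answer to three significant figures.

85.4 K

The planet absorbs (1−α)S over its disc πR² and re-emits over 4πR², so the mean absorbed flux is (1−0.133)·13.90/4 = 3.013 W/m².
Balancing against σT⁴: T = (3.013/5.67×10⁻⁸)^(1/4) = 85.38 K.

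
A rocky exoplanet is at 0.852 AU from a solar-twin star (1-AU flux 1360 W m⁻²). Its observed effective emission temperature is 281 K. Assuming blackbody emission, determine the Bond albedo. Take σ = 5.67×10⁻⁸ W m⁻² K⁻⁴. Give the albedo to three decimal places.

0.245

By the inverse-square law, S = 1360/0.852² = 1874 W m⁻².
From σT⁴ = S(1−α)/4 we invert for α: 1−α = 4σT⁴/S.
σT⁴ = 353.5 W m⁻², so 4σT⁴ = 1414 W m⁻².
Hence α = 1 − 1414/1874 = 0.2452.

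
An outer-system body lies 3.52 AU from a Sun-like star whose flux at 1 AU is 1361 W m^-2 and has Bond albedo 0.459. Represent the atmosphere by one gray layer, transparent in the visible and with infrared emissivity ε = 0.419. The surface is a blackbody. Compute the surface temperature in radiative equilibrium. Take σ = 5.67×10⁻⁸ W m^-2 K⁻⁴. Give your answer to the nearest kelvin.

135 K

By the inverse-square law, S = 1361/3.52² = 109.8 W m^-2.
Effective emission temperature (TOA balance): σT_e⁴ = S(1−α)/4 = 14.86 W m^-2 → T_e = 127.2 K.
For a single slab of emissivity ε, T_s⁴ = 2T_e⁴/(2−ε); thus T_s = 127.2·(1.265)^(1/4) = 134.9 K.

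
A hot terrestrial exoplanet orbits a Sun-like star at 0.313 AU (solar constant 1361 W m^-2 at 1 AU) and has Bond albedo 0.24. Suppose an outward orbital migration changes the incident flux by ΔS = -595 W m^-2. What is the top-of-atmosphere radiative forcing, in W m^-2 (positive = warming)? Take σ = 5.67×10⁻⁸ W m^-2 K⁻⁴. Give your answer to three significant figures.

By the inverse-square law, S = 1361/0.313² = 13890 W m^-2.
TOA radiative forcing: ΔF = (1−α)ΔS/4 = 0.76·(-595)/4 = -113.0 W m^-2.

-113 W m^-2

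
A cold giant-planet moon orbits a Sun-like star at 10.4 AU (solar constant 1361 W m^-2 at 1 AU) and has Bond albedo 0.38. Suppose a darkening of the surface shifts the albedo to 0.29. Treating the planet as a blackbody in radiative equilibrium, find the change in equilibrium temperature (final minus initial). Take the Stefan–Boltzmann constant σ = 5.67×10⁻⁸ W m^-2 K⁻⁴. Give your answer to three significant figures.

Irradiance scales as 1/d², so S = 1361 W m^-2 × (1/10.4)² = 12.58 W m^-2.
Initial: T₁ = [S(1−0.38)/(4σ)]^(1/4) = 76.58 K.
With α = 0.29, T₂ = 79.22 K.
Change: 79.22 − 76.58 = 2.640 K.

2.64 K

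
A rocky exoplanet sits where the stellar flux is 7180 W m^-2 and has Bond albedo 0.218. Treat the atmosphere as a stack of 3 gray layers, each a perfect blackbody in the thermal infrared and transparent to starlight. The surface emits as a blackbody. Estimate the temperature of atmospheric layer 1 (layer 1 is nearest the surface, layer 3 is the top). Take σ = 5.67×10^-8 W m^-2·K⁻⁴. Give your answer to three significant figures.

Top-of-atmosphere balance: σT_e⁴ = S(1−α)/4 = 1404 W m^-2 → T_e = 396.7 K.
Each opaque layer satisfies 2T_j⁴ = T_{j−1}⁴ + T_{j+1}⁴, giving T_k⁴ = (N+1−k)T_e⁴.
With k = 1: T_1 = (3+1−1)^¼·396.7 K = 522.0 K.

522 K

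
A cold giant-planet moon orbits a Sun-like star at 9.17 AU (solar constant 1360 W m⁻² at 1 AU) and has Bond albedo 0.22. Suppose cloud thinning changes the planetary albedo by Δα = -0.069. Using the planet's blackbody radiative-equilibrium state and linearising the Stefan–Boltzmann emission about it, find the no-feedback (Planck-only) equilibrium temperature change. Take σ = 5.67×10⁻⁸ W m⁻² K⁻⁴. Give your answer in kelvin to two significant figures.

Flux at the orbit: S = 1360/(9.17)² = 16.17 W m⁻².
Unperturbed T_e = [16.17·(1−0.22)/(4σ)]^¼ = 86.36 K.
TOA radiative forcing: ΔF = −S·Δα/4 = −16.17·(-0.069)/4 = 0.2790 W m⁻².
Linearising σT⁴ gives d(σT⁴)/dT = 4σT_e³ = 0.1461 W m⁻² per K.
So ΔT₀ = 0.2790/0.1461 = 1.91 K.

1.9 K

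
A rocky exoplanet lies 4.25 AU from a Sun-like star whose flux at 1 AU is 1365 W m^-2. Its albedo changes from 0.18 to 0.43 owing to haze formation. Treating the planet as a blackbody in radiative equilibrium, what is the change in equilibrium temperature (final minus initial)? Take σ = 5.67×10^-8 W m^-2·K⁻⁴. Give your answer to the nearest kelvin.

-11 K

Irradiance scales as 1/d², so S = 1365 W m^-2 × (1/4.25)² = 75.57 W m^-2.
Before: T₁ = [75.57·0.82/(4σ)]^(1/4) = 128.6 K.
After:  T₂ = [75.57·0.57/(4σ)]^(1/4) = 117.4 K.
ΔT = T₂ − T₁ = -11.17 K.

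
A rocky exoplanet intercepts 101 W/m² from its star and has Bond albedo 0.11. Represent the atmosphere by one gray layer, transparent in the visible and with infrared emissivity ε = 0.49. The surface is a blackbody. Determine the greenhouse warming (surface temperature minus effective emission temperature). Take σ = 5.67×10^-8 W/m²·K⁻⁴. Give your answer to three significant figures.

Effective emission temperature (TOA balance): σT_e⁴ = S(1−α)/4 = 22.47 W/m² → T_e = 141.1 K.
Surface balance with a leaky layer gives σT_s⁴ = σT_e⁴·2/(2−ε), so T_s = T_e·[2/(2−0.49)]^(1/4) = 151.4 K.
T_s − T_e = 151.4 − 141.1 = 10.27 K.

10.3 K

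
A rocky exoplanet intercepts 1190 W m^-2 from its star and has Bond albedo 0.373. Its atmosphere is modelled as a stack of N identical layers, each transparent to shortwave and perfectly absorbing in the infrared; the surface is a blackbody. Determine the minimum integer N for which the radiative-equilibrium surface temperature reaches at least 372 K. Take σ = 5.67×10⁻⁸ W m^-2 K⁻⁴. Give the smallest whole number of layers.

5

The effective emission temperature is T_e = [S(1−α)/(4σ)]^¼ = 239.5 K.
Since T_s⁴ = (N+1)T_e⁴, we need N ≥ (T_s/T_e)⁴ − 1 = 4.821.
So N ≥ 4.821; the smallest integer is N = 5.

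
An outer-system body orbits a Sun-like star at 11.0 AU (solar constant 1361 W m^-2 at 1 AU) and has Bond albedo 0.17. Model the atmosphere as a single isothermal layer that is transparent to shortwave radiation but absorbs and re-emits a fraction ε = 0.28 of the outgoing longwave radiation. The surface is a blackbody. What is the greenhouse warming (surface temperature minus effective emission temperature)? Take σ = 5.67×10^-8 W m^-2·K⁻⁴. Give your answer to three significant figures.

Irradiance scales as 1/d², so S = 1361 W m^-2 × (1/11.0)² = 11.25 W m^-2.
At the top of the atmosphere, σT_e⁴ = S(1−α)/4 = 2.334 W m^-2, giving T_e = 80.10 K.
For a single slab of emissivity ε, T_s⁴ = 2T_e⁴/(2−ε); thus T_s = 80.10·(1.163)^(1/4) = 83.18 K.
T_s − T_e = 83.18 − 80.10 = 3.078 K.

3.08 K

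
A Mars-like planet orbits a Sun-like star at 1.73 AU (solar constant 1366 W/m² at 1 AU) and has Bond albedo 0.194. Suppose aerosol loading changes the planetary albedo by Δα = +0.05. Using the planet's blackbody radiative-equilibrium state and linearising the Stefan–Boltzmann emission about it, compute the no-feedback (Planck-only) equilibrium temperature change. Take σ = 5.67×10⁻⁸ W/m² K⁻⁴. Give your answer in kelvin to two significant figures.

Irradiance scales as 1/d², so S = 1366 W/m² × (1/1.73)² = 456.4 W/m².
Unperturbed T_e = [456.4·(1−0.194)/(4σ)]^¼ = 200.7 K.
The change in absorbed flux is Δ[S(1−α)/4] = −SΔα/4 = -5.705 W/m².
Planck response: λ_P = 4σT_e³ = 4·5.67×10⁻⁸·(200.7)³ = 1.833 W/m²/K.
ΔT₀ = ΔF/λ_P = -5.705/1.833 = -3.11 K.

-3.1 K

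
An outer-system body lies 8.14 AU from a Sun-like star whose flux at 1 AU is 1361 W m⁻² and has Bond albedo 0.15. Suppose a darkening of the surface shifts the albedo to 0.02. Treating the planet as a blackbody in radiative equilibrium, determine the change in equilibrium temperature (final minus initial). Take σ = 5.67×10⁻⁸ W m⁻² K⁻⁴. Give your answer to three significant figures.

3.39 K

Flux at the orbit: S = 1361/(8.14)² = 20.54 W m⁻².
Before: T₁ = [20.54·0.85/(4σ)]^(1/4) = 93.67 K.
After:  T₂ = [20.54·0.98/(4σ)]^(1/4) = 97.06 K.
ΔT = T₂ − T₁ = 3.393 K.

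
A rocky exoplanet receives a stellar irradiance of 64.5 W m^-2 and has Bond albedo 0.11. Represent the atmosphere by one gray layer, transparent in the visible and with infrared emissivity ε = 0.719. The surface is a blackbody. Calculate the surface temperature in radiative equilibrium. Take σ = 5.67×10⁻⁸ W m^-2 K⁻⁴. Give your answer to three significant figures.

The planet radiates to space at T_e = [S(1−α)/(4σ)]^(1/4) = 126.1 K.
For a single slab of emissivity ε, T_s⁴ = 2T_e⁴/(2−ε); thus T_s = 126.1·(1.561)^(1/4) = 141.0 K.

141 K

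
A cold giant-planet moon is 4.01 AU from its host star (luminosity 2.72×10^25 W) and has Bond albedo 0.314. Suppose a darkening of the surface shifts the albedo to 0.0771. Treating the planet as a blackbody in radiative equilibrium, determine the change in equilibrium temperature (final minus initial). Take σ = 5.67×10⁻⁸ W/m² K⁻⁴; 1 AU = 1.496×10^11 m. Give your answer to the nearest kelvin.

5 kelvin

Orbital distance: d = 4.01 AU = 5.999×10^11 m.
Flux at the orbit: S = L/(4πd²) = 2.72×10^25/(4π·(6.00×10^11)²) = 6.015 W/m².
With α = 0.314, T₁ = 65.31 K.
Final:   T₂ = [S(1−0.0771)/(4σ)]^(1/4) = 70.34 K.
Change: 70.34 − 65.31 = 5.027 K.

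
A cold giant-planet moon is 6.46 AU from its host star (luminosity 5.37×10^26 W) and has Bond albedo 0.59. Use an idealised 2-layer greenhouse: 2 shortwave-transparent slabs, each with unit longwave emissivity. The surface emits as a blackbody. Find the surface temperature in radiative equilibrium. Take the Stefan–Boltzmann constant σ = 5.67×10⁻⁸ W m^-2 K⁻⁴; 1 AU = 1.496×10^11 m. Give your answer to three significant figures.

126 K

d = 6.46 × 1.496×10^11 m = 9.664×10^11 m.
Flux at the orbit: S = L/(4πd²) = 5.37×10^26/(4π·(9.66×10^11)²) = 45.75 W m^-2.
OLR = S(1−α)/4 = 4.690 W m^-2; the top layer radiates at T_e = 95.37 K.
Layer-by-layer balance gives σT_s⁴ = (N+1)σT_e⁴, so T_s = 3^¼·95.37 = 125.5 K.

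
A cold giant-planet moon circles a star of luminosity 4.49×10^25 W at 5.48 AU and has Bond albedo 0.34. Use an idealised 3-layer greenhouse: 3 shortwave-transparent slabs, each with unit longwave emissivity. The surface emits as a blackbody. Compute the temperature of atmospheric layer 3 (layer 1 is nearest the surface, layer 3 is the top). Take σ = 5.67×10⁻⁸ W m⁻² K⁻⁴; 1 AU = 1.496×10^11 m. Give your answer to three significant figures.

d = 5.48 × 1.496×10^11 m = 8.198×10^11 m.
Flux at the orbit: S = L/(4πd²) = 4.49×10^25/(4π·(8.20×10^11)²) = 5.316 W m⁻².
OLR = S(1−α)/4 = 0.8772 W m⁻²; the top layer radiates at T_e = 62.72 K.
Each opaque layer satisfies 2T_j⁴ = T_{j−1}⁴ + T_{j+1}⁴, giving T_k⁴ = (N+1−k)T_e⁴.
T_3 = (1)^(1/4)·62.72 = 62.72 K.

62.7 K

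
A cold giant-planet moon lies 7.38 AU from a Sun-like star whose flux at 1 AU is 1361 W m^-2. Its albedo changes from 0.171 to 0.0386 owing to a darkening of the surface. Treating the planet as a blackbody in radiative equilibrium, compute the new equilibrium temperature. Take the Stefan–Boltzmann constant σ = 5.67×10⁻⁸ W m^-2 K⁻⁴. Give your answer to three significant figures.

101 kelvin

Flux at the orbit: S = 1361/(7.38)² = 24.99 W m^-2.
T₂ = [S(1−α₂)/(4σ)]^(1/4) = [24.99·0.961/(4σ)]^(1/4) = 101.4 K.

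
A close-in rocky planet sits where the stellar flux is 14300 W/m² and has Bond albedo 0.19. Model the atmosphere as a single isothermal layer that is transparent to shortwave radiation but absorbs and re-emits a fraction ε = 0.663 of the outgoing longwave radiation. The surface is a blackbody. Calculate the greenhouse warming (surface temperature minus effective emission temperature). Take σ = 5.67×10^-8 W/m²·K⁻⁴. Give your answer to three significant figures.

50.4 K

The planet radiates to space at T_e = [S(1−α)/(4σ)]^(1/4) = 475.4 K.
For a single slab of emissivity ε, T_s⁴ = 2T_e⁴/(2−ε); thus T_s = 475.4·(1.496)^(1/4) = 525.7 K.
The atmosphere warms the surface by 50.35 K.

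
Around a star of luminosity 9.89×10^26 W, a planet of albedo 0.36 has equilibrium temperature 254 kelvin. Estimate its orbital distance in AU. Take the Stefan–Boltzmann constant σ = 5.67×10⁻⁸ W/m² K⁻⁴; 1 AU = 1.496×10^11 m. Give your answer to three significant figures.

1.54 AU

Energy balance gives S = 4σT⁴/(1−α) = 1475 W/m².
S = L/(4πd²) → d = √(L/4πS) = √(9.89×10^26/(4π·1475)) = 2.310×10^11 m = 1.544 AU.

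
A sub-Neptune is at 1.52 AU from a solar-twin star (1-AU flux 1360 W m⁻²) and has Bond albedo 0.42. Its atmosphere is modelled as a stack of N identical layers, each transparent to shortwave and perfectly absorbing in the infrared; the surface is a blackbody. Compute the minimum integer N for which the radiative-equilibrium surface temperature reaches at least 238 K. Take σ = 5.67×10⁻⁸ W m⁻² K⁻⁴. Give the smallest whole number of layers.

By the inverse-square law, S = 1360/1.52² = 588.6 W m⁻².
Top-of-atmosphere balance: σT_e⁴ = S(1−α)/4 = 85.35 W m⁻² → T_e = 197.0 K.
T_s = (N+1)^(1/4)·T_e ≥ 238 K requires N+1 ≥ (T_s/T_e)⁴ = (238/197.0)⁴ = 2.131.
So N ≥ 1.131; the smallest integer is N = 2.

2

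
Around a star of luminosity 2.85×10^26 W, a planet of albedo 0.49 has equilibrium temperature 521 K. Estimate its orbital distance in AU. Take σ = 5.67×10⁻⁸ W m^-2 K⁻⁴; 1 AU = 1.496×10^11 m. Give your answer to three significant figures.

Required flux: S = 4σT⁴/(1−α) = 32770 W m^-2.
Then d = [L/(4πS)]^(1/2) = 2.631×10^10 m, i.e. 0.1759 AU.

0.176 AU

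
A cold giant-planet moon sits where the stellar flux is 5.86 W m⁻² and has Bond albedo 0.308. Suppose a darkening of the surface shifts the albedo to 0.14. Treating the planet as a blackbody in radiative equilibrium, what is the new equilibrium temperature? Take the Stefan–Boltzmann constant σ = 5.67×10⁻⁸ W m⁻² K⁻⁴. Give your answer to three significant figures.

T₂ = [S(1−α₂)/(4σ)]^(1/4) = [5.860·0.86/(4σ)]^(1/4) = 68.66 K.

68.7 kelvin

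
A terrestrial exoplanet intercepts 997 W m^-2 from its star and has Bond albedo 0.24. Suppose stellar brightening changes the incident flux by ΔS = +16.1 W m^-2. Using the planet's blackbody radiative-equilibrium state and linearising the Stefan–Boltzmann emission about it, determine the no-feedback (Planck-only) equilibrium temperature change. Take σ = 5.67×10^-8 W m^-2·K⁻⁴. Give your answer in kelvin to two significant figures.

The baseline emission temperature is T_e = 240.4 K.
ΔF = Δ[S(1−α)]/4 = (1−0.24)·+16.1/4 = 3.059 W m^-2.
The Planck feedback parameter is 4σT_e³ = 3.152 W m^-2/K.
So ΔT₀ = 3.059/3.152 = 0.971 K.

0.97 kelvin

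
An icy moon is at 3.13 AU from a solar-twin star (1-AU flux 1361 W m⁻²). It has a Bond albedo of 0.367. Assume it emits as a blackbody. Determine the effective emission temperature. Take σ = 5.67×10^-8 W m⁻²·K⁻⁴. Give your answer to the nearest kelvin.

140 K

Flux at the orbit: S = 1361/(3.13)² = 138.9 W m⁻².
Absorbed flux (global mean): S(1−α)/4 = 138.9·0.633/4 = 21.98 W m⁻².
Balancing against σT⁴: T = (21.98/5.67×10⁻⁸)^(1/4) = 140.3 K.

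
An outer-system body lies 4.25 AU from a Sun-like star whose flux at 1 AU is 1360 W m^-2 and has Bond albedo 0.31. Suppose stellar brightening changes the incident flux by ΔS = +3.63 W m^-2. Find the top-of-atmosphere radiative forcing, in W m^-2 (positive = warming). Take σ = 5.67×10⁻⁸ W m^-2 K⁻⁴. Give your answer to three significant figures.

0.626 W m^-2

By the inverse-square law, S = 1360/4.25² = 75.29 W m^-2.
Only a fraction (1−α) is absorbed and it's spread over 4πR², so ΔF = (1−α)ΔS/4 = 0.6262 W m^-2.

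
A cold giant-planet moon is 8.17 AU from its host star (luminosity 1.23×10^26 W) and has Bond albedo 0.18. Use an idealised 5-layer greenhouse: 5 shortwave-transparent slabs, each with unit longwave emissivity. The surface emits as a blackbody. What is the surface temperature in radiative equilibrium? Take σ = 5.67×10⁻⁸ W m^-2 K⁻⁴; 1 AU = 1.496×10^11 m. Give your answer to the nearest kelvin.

Orbital distance: d = 8.17 AU = 1.222×10^12 m.
S = L/(4πd²) = 6.552 W m^-2.
The effective emission temperature is T_e = [S(1−α)/(4σ)]^¼ = 69.77 K.
For an N-layer opaque stack, T_s⁴ = (N+1)T_e⁴, hence T_s = (6)^(1/4)×69.77 K = 109.2 K.

109 kelvin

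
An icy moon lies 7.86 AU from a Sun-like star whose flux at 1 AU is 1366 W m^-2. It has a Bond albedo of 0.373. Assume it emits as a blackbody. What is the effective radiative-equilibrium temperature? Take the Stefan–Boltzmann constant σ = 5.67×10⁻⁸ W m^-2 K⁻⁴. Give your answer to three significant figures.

88.4 K

Irradiance scales as 1/d², so S = 1366 W m^-2 × (1/7.86)² = 22.11 W m^-2.
Absorbed flux (global mean): S(1−α)/4 = 22.11·0.627/4 = 3.466 W m^-2.
In equilibrium σT⁴ equals this, so T = 88.42 K.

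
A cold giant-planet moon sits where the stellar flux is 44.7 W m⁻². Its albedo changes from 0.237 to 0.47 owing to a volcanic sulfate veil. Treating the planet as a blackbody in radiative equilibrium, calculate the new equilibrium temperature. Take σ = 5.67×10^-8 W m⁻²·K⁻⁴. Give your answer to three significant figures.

T₂ = [S(1−α₂)/(4σ)]^(1/4) = [44.70·0.53/(4σ)]^(1/4) = 101.1 K.

101 kelvin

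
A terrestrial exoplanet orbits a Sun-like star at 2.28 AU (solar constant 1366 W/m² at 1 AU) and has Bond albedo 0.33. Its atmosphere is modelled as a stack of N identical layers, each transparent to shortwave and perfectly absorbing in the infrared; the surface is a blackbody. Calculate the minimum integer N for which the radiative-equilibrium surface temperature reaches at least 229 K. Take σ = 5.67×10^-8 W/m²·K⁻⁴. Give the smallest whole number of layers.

3

Flux at the orbit: S = 1366/(2.28)² = 262.8 W/m².
Top-of-atmosphere balance: σT_e⁴ = S(1−α)/4 = 44.01 W/m² → T_e = 166.9 K.
Need (N+1)T_e⁴ ≥ T_s⁴, i.e. N+1 ≥ (229/166.9)⁴ = 3.543.
Rounding up, N = 3.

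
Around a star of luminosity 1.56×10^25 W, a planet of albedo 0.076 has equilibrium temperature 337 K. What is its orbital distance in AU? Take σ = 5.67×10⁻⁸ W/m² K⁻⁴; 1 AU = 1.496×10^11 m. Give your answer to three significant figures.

Required flux: S = 4σT⁴/(1−α) = 3166 W/m².
Then d = [L/(4πS)]^(1/2) = 1.980×10^10 m, i.e. 0.1324 AU.

0.132 AU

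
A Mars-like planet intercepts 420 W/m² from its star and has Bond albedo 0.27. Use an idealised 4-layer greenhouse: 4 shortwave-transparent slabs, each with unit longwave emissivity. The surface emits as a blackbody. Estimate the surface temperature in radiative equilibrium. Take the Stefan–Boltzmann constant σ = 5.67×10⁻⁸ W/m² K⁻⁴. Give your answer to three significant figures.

287 K

OLR = S(1−α)/4 = 76.65 W/m²; the top layer radiates at T_e = 191.7 K.
For an N-layer opaque stack, T_s⁴ = (N+1)T_e⁴, hence T_s = (5)^(1/4)×191.7 K = 286.7 K.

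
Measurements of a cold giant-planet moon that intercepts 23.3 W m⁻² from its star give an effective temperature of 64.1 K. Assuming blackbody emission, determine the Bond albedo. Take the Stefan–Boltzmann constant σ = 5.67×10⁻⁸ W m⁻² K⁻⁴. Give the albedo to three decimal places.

0.836

Energy balance: S(1−α)/4 = σT⁴, so 1−α = 4σT⁴/S.
σT⁴ = 0.9572 W m⁻², so 4σT⁴ = 3.829 W m⁻².
1−α = 3.829/23.30 = 0.1643, so α = 0.8357.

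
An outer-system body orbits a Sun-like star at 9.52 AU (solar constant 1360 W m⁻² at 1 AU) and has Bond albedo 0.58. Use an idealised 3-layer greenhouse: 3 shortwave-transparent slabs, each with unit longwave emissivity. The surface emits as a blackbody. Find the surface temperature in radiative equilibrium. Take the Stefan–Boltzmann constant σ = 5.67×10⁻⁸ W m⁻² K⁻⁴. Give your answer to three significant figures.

103 kelvin

By the inverse-square law, S = 1360/9.52² = 15.01 W m⁻².
Top-of-atmosphere balance: σT_e⁴ = S(1−α)/4 = 1.576 W m⁻² → T_e = 72.61 K.
With N = 3 opaque layers, T_s = (N+1)^(1/4)·T_e = 4^(1/4)·72.61 = 102.7 K.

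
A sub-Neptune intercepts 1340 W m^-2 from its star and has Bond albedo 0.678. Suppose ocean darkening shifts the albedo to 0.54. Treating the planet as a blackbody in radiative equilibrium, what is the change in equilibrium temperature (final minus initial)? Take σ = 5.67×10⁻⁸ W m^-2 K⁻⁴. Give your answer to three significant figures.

19.5 K

Initial: T₁ = [S(1−0.678)/(4σ)]^(1/4) = 208.8 K.
Final:   T₂ = [S(1−0.54)/(4σ)]^(1/4) = 228.3 K.
ΔT = T₂ − T₁ = 19.48 K.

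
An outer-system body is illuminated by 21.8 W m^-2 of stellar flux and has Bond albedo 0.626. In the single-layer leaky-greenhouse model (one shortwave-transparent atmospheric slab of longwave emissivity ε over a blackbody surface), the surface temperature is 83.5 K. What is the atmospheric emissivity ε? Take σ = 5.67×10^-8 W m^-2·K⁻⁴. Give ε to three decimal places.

Effective temperature: T_e = [S(1−α)/(4σ)]^(1/4) = 77.43 K.
Inverting T_s⁴ = 2T_e⁴/(2−ε): (T_e/T_s)⁴ = 0.7395, so ε = 2(1 − 0.7395) = 0.5210.

0.521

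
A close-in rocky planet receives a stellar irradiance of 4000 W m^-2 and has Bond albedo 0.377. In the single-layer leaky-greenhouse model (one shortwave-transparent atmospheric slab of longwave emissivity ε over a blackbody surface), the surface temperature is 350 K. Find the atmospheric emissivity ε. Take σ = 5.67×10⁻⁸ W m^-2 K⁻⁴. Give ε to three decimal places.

0.536

Effective temperature: T_e = [S(1−α)/(4σ)]^(1/4) = 323.8 K.
T_s⁴ = T_e⁴·2/(2−ε) → ε = 2 − 2(T_e/T_s)⁴ = 2 − 2·(323.8/350)⁴ = 0.5356.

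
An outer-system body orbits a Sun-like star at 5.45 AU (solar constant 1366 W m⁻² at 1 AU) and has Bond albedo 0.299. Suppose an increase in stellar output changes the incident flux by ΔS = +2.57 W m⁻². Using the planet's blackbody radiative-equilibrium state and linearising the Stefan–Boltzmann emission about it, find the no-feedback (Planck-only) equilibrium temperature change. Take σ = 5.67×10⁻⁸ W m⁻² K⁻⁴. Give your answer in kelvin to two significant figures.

1.5 K

Irradiance scales as 1/d², so S = 1366 W m⁻² × (1/5.45)² = 45.99 W m⁻².
The baseline emission temperature is T_e = 109.2 K.
ΔF = Δ[S(1−α)]/4 = (1−0.299)·+2.57/4 = 0.4504 W m⁻².
Linearising σT⁴ gives d(σT⁴)/dT = 4σT_e³ = 0.2953 W m⁻² per K.
Hence the no-feedback warming is ΔF/(4σT_e³) = 1.53 K.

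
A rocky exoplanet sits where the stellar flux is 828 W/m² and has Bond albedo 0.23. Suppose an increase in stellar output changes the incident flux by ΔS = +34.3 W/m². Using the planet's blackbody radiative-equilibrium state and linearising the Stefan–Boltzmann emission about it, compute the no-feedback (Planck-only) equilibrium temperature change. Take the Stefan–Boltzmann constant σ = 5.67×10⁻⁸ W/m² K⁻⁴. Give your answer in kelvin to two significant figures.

Reference equilibrium: T_e = [S(1−α)/(4σ)]^(1/4) = 230.3 K.
TOA radiative forcing: ΔF = (1−α)ΔS/4 = 0.77·(+34.3)/4 = 6.603 W/m².
The Planck feedback parameter is 4σT_e³ = 2.769 W/m²/K.
Hence the no-feedback warming is ΔF/(4σT_e³) = 2.38 K.

2.4 kelvin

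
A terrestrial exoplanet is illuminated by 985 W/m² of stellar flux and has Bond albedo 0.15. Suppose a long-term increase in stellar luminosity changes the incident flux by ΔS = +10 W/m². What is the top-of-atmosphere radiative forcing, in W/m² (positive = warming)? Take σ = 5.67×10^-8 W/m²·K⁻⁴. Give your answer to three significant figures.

ΔF = Δ[S(1−α)]/4 = (1−0.15)·+10/4 = 2.125 W/m².

2.12 W/m²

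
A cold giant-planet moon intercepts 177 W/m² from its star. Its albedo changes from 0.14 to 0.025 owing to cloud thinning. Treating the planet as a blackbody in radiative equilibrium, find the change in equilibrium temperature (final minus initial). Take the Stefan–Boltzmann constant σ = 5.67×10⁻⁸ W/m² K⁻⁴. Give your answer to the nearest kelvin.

5 K

With α = 0.14, T₁ = 161.0 K.
Final:   T₂ = [S(1−0.025)/(4σ)]^(1/4) = 166.1 K.
ΔT = T₂ − T₁ = 5.130 K.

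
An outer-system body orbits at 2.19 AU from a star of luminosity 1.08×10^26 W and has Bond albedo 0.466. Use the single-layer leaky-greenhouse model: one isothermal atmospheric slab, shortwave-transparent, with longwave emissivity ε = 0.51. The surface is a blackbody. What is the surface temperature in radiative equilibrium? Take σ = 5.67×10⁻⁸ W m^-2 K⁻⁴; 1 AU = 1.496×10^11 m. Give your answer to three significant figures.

126 K

d = 2.19 × 1.496×10^11 m = 3.276×10^11 m.
S = L/(4πd²) = 80.07 W m^-2.
At the top of the atmosphere, σT_e⁴ = S(1−α)/4 = 10.69 W m^-2, giving T_e = 117.2 K.
The surface balance (absorbed SW + ε·downward IR = σT_s⁴) with T_a⁴ = T_s⁴/2 reduces to T_s = T_e·[2/(2−ε)]^¼ = 126.1 K.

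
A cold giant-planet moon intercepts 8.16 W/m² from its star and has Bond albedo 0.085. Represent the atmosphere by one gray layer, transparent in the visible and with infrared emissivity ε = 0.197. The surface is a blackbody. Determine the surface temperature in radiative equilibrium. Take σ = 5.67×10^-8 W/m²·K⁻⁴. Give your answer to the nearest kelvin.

78 kelvin

Effective emission temperature (TOA balance): σT_e⁴ = S(1−α)/4 = 1.867 W/m² → T_e = 75.75 K.
For a single slab of emissivity ε, T_s⁴ = 2T_e⁴/(2−ε); thus T_s = 75.75·(1.109)^(1/4) = 77.74 K.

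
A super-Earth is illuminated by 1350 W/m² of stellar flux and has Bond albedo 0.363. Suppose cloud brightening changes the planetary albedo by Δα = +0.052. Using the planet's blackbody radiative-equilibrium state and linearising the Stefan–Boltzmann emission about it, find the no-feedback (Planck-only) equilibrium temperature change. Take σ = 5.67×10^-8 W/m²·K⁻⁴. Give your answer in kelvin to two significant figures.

Unperturbed T_e = [1350·(1−0.363)/(4σ)]^¼ = 248.1 K.
The change in absorbed flux is Δ[S(1−α)/4] = −SΔα/4 = -17.55 W/m².
Linearising σT⁴ gives d(σT⁴)/dT = 4σT_e³ = 3.465 W/m² per K.
Hence the no-feedback warming is ΔF/(4σT_e³) = -5.06 K.

-5.1 K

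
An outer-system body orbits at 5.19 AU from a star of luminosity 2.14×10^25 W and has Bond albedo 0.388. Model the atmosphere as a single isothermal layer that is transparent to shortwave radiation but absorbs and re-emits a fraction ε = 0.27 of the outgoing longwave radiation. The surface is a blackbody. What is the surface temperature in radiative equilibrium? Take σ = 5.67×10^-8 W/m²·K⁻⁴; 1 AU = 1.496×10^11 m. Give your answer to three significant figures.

54.5 kelvin

Orbital distance: d = 5.19 AU = 7.764×10^11 m.
Flux at the orbit: S = L/(4πd²) = 2.14×10^25/(4π·(7.76×10^11)²) = 2.825 W/m².
The planet radiates to space at T_e = [S(1−α)/(4σ)]^(1/4) = 52.54 K.
The surface balance (absorbed SW + ε·downward IR = σT_s⁴) with T_a⁴ = T_s⁴/2 reduces to T_s = T_e·[2/(2−ε)]^¼ = 54.48 K.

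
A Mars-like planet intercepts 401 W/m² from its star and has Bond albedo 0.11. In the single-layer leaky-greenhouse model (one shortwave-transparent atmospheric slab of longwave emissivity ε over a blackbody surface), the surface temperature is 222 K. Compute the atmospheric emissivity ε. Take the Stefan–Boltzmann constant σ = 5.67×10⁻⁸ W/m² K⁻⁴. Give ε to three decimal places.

First, T_e = [401.0·(1−0.11)/(4σ)]^(1/4) = 199.2 K.
T_s⁴ = T_e⁴·2/(2−ε) → ε = 2 − 2(T_e/T_s)⁴ = 2 − 2·(199.2/222)⁴ = 0.7043.

0.704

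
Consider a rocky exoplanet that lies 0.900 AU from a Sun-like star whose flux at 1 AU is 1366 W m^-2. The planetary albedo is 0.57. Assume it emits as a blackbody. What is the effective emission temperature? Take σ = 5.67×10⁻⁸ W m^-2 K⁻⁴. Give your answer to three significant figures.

Flux at the orbit: S = 1366/(0.900)² = 1686 W m^-2.
Averaging over the sphere, the absorbed flux is S(1−α)/4 = 181.3 W m^-2.
Set σT⁴ = 181.3 → T = (181.3/σ)^(1/4) = 237.8 K.

238 kelvin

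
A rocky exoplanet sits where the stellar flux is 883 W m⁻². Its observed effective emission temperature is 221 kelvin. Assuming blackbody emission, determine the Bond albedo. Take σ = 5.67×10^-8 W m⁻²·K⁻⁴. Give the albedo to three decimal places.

0.387

Rearranging the radiative balance, α = 1 − 4σT⁴/S.
4σT⁴ = 4·5.67×10⁻⁸·(221)⁴ = 541.0 W m⁻².
Hence α = 1 − 541.0/883.0 = 0.3873.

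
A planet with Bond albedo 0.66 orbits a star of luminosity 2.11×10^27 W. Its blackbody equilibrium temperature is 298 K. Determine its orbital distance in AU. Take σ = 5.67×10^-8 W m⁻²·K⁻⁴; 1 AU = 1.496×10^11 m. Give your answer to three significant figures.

Energy balance gives S = 4σT⁴/(1−α) = 5261 W m⁻².
From L = 4πd²S, d = √(2.11×10^27/(4π·5261)) = 1.787×10^11 m = 1.194 AU.

1.19 AU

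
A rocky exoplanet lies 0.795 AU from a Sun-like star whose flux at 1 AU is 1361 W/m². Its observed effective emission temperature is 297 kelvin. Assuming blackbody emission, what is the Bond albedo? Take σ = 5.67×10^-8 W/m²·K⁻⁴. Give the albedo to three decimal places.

By the inverse-square law, S = 1361/0.795² = 2153 W/m².
Rearranging the radiative balance, α = 1 − 4σT⁴/S.
σT⁴ = 441.2 W/m², so 4σT⁴ = 1765 W/m².
Hence α = 1 − 1765/2153 = 0.1805.

0.181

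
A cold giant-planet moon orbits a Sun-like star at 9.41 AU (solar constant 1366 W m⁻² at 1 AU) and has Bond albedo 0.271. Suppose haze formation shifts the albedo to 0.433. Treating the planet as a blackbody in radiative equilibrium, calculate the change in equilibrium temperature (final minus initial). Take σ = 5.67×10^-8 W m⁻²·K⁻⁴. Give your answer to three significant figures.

Flux at the orbit: S = 1366/(9.41)² = 15.43 W m⁻².
With α = 0.271, T₁ = 83.91 K.
After:  T₂ = [15.43·0.567/(4σ)]^(1/4) = 78.80 K.
ΔT = T₂ − T₁ = -5.110 K.

-5.11 K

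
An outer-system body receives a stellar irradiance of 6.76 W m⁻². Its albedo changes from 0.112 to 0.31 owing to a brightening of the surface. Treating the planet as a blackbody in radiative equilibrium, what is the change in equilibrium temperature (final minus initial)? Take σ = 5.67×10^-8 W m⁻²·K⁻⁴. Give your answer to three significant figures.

-4.38 kelvin

With α = 0.112, T₁ = 71.73 K.
With α = 0.31, T₂ = 67.34 K.
Change: 67.34 − 71.73 = -4.384 K.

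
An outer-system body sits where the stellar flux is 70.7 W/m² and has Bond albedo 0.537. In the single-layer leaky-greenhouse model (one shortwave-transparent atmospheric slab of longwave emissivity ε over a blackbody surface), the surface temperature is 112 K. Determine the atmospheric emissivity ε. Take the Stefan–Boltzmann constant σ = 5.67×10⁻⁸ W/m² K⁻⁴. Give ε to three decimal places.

First, T_e = [70.70·(1−0.537)/(4σ)]^(1/4) = 109.6 K.
Since (2−ε)/2 = (T_e/T_s)⁴ = 0.9172, ε = 0.1655.

0.166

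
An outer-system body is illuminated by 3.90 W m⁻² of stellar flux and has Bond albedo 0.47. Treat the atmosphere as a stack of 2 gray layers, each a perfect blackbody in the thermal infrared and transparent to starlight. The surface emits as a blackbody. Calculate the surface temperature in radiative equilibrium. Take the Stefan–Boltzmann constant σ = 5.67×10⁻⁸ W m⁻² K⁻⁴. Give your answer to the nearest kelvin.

Top-of-atmosphere balance: σT_e⁴ = S(1−α)/4 = 0.5168 W m⁻² → T_e = 54.94 K.
Layer-by-layer balance gives σT_s⁴ = (N+1)σT_e⁴, so T_s = 3^¼·54.94 = 72.31 K.

72 kelvin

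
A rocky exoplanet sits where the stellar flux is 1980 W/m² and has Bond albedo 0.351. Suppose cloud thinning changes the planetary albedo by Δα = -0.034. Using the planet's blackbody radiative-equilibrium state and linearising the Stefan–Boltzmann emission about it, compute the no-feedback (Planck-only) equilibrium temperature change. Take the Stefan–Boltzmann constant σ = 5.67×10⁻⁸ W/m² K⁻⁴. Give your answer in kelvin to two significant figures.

Unperturbed T_e = [1980·(1−0.351)/(4σ)]^¼ = 274.4 K.
ΔF = −(S/4)Δα = −(1980/4)×(-0.034) = 16.83 W/m².
The Planck feedback parameter is 4σT_e³ = 4.684 W/m²/K.
Hence the no-feedback warming is ΔF/(4σT_e³) = 3.59 K.

3.6 kelvin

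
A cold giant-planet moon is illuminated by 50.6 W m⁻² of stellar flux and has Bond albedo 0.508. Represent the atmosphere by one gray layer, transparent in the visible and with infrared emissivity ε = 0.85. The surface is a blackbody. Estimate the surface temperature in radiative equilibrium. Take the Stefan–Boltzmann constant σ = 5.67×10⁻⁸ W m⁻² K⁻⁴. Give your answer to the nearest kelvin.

118 K

Effective emission temperature (TOA balance): σT_e⁴ = S(1−α)/4 = 6.224 W m⁻² → T_e = 102.4 K.
For a single slab of emissivity ε, T_s⁴ = 2T_e⁴/(2−ε); thus T_s = 102.4·(1.739)^(1/4) = 117.5 K.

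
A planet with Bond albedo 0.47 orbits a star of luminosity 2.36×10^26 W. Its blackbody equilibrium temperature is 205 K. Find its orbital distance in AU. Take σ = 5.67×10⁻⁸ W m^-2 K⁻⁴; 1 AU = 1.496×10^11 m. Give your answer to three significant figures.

1.05 AU

Energy balance gives S = 4σT⁴/(1−α) = 755.8 W m^-2.
From L = 4πd²S, d = √(2.36×10^26/(4π·755.8)) = 1.576×10^11 m = 1.054 AU.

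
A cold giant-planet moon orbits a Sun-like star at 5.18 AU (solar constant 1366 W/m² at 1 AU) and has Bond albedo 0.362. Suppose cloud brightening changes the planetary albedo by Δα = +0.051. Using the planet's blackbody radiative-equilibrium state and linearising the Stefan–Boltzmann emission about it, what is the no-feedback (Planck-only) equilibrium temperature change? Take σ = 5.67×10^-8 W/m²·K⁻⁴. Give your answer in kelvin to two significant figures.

Flux at the orbit: S = 1366/(5.18)² = 50.91 W/m².
Unperturbed T_e = [50.91·(1−0.362)/(4σ)]^¼ = 109.4 K.
The change in absorbed flux is Δ[S(1−α)/4] = −SΔα/4 = -0.6491 W/m².
Planck response: λ_P = 4σT_e³ = 4·5.67×10⁻⁸·(109.4)³ = 0.2969 W/m²/K.
Hence the no-feedback warming is ΔF/(4σT_e³) = -2.19 K.

-2.2 K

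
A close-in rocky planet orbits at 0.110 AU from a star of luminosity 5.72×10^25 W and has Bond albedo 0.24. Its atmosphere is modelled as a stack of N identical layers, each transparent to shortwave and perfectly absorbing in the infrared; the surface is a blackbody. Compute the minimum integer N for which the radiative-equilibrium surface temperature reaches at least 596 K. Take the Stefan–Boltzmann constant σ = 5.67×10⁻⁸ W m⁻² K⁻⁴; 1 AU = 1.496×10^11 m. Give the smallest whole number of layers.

2

d = 0.110 × 1.496×10^11 m = 1.646×10^10 m.
Flux at the orbit: S = L/(4πd²) = 5.72×10^25/(4π·(1.65×10^10)²) = 16810 W m⁻².
OLR = S(1−α)/4 = 3194 W m⁻²; the top layer radiates at T_e = 487.2 K.
Need (N+1)T_e⁴ ≥ T_s⁴, i.e. N+1 ≥ (596/487.2)⁴ = 2.240.
Rounding up, N = 2.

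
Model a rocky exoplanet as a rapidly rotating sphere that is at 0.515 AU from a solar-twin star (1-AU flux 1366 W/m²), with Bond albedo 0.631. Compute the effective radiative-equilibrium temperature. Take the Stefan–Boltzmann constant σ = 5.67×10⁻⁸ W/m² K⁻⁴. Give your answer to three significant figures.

Irradiance scales as 1/d², so S = 1366 W/m² × (1/0.515)² = 5150 W/m².
Absorbed flux (global mean): S(1−α)/4 = 5150·0.369/4 = 475.1 W/m².
In equilibrium σT⁴ equals this, so T = 302.6 K.

303 K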